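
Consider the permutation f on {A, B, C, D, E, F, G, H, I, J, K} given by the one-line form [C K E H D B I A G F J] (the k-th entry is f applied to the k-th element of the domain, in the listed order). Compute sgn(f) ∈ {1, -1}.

In disjoint-cycle form the cycle lengths are 5, 4, 2.
A cycle of length ℓ contributes ℓ−1 transpositions, so f is a product of 4 + 3 + 1 = 8 transpositions — even.

1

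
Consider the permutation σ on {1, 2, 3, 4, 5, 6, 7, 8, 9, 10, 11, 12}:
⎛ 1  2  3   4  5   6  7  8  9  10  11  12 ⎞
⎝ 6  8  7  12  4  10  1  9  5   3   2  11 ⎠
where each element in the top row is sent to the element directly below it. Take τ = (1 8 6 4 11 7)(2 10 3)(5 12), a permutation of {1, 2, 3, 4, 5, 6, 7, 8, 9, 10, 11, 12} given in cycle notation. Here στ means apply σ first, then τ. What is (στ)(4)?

σ(4) = 12, then τ(12) = 5; composing gives (στ)(4) = 5.

5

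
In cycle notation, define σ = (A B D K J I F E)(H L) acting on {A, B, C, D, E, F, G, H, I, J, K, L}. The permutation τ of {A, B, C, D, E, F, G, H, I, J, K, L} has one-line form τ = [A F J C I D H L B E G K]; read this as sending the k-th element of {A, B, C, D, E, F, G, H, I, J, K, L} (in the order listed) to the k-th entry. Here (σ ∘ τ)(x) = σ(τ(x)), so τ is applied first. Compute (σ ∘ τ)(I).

D

First apply τ: τ(I) = B, then σ(B) = D. Thus (σ ∘ τ)(I) = D.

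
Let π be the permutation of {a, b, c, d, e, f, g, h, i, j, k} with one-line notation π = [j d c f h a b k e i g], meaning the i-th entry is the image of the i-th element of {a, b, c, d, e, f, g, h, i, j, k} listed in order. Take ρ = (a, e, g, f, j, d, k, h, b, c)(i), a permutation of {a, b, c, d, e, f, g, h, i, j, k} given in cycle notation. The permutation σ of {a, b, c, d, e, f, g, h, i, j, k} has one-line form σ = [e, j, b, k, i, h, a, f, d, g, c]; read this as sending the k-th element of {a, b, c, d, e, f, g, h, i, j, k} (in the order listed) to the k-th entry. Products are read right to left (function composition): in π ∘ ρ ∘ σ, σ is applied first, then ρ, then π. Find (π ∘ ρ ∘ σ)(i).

Apply the permutations in order: σ(i) = d, then ρ(d) = k, then π(k) = g. So (π ∘ ρ ∘ σ)(i) = g.

g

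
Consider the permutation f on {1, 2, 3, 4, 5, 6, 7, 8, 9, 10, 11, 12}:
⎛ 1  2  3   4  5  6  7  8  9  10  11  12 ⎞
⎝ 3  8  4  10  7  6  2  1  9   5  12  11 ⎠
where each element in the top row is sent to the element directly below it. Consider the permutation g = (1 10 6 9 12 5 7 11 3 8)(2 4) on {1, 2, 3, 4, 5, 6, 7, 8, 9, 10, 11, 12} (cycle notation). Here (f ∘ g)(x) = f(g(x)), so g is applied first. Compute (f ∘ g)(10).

First apply g: g(10) = 6, then f(6) = 6. Thus (f ∘ g)(10) = 6.

6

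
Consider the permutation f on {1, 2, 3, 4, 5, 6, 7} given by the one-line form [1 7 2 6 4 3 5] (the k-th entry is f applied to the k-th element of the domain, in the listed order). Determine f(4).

4 is element number 4 of the domain, and entry number 4 of the one-line form is 6, so f(4) = 6.

6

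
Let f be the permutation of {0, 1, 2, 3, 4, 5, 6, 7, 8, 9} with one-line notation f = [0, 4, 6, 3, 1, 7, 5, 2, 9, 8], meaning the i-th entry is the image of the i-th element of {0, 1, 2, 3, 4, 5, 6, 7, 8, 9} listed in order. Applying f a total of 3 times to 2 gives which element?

7

Tracing 2 → 6 → … returns to 2 after 4 steps, so 2 lies in a 4-cycle (2, 6, 5, 7).
Advancing 3 steps from 2: 2 → 6 → 5 → 7.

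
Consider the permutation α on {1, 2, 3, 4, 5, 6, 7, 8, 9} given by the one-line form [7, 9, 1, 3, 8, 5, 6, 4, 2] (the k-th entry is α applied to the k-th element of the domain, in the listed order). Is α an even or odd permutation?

In disjoint-cycle form the cycle lengths are 7, 2.
A cycle is odd iff its length is even; α has 1 even-length cycle, so sgn(α) = (−1)^1 and α is odd.

odd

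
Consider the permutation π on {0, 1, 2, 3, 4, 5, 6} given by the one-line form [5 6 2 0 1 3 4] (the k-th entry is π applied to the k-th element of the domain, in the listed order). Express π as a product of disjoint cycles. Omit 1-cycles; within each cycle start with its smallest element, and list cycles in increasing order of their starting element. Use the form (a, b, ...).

(0, 5, 3)(1, 6, 4)

From 0: 0 → 5 → 3 → 0, closing the cycle (0, 5, 3).
Repeating from the next unused element and collecting all non-trivial cycles gives (0, 5, 3)(1, 6, 4).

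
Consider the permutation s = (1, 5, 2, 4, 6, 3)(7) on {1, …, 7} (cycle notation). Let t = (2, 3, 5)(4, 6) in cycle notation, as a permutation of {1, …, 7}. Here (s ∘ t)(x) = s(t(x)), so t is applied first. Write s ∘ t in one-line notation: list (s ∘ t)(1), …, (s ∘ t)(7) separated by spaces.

5 1 2 3 4 6 7

(s ∘ t)(x) = s(t(x)). Computing each image: s(t(1)) = s(1) = 5, s(t(2)) = s(3) = 1, s(t(3)) = s(5) = 2, s(t(4)) = s(6) = 3, s(t(5)) = s(2) = 4, s(t(6)) = s(4) = 6, s(t(7)) = s(7) = 7.
Hence s ∘ t = [5 1 2 3 4 6 7].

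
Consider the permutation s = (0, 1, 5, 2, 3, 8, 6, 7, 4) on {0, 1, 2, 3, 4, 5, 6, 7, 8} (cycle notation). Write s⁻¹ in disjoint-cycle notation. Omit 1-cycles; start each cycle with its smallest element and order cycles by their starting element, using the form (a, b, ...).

The inverse reverses each cycle.
After reversing and putting each cycle's least element first, s⁻¹ = (0, 4, 7, 6, 8, 3, 2, 5, 1).

(0, 4, 7, 6, 8, 3, 2, 5, 1)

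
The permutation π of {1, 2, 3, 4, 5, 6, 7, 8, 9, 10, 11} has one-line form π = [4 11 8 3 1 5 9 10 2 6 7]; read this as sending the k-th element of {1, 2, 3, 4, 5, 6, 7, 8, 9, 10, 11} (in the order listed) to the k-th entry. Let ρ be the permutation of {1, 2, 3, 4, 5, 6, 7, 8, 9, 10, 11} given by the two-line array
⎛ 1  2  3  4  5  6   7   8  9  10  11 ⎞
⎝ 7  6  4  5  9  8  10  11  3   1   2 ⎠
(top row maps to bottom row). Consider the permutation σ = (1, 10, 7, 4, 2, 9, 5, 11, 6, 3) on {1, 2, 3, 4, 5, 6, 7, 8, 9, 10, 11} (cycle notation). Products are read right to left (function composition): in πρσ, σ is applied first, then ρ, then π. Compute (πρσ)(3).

9

(πρσ)(3) = π(ρ(σ(3))). σ(3) = 1, then ρ(1) = 7, then π(7) = 9, so the result is 9.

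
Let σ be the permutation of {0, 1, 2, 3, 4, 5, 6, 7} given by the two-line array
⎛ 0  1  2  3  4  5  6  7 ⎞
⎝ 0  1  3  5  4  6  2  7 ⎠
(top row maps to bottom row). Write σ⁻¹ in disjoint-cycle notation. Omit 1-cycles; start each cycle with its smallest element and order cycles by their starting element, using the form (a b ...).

(2 6 5 3)

The cycle decomposition of σ is (2 3 5 6).
The inverse reverses every cycle; in canonical form, σ⁻¹ = (2 6 5 3).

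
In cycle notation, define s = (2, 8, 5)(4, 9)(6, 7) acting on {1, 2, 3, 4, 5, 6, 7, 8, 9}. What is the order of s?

The cycle type of s is (3, 2, 2, 1, 1).
The order of s is the least common multiple of its cycle lengths: lcm(3, 2, 2) = 6.

6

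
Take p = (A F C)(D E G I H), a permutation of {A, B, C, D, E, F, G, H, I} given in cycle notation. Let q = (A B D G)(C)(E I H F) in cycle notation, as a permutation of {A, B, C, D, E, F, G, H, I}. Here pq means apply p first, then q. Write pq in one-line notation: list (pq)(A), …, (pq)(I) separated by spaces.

E D B I A C H G F

For each element, apply p then q: A → F → E; B → B → D; C → A → B; D → E → I; E → G → A; F → C → C; G → I → H; H → D → G; I → H → F.
Collecting the images, pq = [E D B I A C H G F].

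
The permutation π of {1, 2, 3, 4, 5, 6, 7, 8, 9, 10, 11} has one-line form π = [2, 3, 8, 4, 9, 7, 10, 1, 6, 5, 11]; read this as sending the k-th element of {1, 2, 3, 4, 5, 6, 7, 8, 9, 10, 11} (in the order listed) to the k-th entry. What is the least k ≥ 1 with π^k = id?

Decomposing into disjoint cycles gives cycle lengths 5, 4, 1, 1.
The order of π is the least common multiple of its cycle lengths: lcm(5, 4) = 20.

20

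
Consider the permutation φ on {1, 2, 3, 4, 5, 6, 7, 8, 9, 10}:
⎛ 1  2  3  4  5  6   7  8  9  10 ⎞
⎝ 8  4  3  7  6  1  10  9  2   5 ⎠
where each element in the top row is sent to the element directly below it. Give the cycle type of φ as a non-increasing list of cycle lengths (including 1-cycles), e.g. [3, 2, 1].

The disjoint cycles are (1 8 9 2 4 7 10 5 6)(3), with lengths 9, 1 in non-increasing order.

[9, 1]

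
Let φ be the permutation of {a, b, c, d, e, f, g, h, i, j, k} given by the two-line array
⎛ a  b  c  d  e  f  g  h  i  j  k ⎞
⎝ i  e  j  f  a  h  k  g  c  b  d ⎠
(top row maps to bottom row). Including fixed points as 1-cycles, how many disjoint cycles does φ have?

The cycle decomposition is (a i c j b e)(d f h g k), which has 2 cycles (counting 1-cycles).

2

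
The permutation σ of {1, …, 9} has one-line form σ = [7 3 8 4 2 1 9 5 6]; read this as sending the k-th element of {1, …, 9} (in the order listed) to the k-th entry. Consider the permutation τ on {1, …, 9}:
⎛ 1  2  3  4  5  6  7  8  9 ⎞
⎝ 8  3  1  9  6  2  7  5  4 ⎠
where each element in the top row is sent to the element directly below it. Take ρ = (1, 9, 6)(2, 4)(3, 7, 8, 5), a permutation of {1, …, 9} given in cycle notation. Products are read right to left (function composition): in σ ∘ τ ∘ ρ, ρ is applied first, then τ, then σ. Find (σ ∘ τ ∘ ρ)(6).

Apply the permutations in order: ρ(6) = 1, then τ(1) = 8, then σ(8) = 5. So (σ ∘ τ ∘ ρ)(6) = 5.

5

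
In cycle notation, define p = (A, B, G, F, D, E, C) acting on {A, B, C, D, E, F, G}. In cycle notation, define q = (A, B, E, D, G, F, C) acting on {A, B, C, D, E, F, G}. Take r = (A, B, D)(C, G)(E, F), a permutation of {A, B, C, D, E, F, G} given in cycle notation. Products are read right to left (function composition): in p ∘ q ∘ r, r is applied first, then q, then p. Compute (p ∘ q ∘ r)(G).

B

Apply the permutations in order: r(G) = C, then q(C) = A, then p(A) = B. So (p ∘ q ∘ r)(G) = B.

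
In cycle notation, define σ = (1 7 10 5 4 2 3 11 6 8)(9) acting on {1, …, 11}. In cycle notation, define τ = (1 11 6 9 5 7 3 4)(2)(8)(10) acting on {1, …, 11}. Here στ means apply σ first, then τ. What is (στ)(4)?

2

σ(4) = 2, then τ(2) = 2; composing gives (στ)(4) = 2.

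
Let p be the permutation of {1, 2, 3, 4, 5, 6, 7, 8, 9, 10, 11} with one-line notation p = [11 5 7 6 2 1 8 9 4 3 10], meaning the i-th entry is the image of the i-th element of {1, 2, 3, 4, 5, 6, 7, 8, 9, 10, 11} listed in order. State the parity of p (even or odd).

odd

In disjoint-cycle form the cycle lengths are 9, 2.
A cycle of length ℓ contributes ℓ−1 transpositions, so p is a product of 8 + 1 = 9 transpositions — odd.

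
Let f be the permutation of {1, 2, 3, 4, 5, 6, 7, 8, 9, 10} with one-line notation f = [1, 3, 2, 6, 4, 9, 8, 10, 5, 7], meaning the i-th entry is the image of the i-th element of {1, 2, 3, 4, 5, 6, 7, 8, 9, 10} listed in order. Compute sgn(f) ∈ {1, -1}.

1

In disjoint-cycle form the cycle lengths are 4, 3, 2, 1.
A cycle of length ℓ contributes ℓ−1 transpositions, so f is a product of 3 + 2 + 1 = 6 transpositions — even.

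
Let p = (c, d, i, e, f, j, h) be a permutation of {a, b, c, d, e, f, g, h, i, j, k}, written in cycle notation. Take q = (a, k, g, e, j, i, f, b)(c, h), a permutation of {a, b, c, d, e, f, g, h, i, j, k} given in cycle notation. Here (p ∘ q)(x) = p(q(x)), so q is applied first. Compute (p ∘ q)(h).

First apply q: q(h) = c, then p(c) = d. Thus (p ∘ q)(h) = d.

d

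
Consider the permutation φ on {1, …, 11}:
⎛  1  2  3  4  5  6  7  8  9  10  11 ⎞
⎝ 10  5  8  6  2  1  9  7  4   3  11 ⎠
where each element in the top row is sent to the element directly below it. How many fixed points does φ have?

The fixed points (elements with φ(x) = x) are {11}, so there is 1.

1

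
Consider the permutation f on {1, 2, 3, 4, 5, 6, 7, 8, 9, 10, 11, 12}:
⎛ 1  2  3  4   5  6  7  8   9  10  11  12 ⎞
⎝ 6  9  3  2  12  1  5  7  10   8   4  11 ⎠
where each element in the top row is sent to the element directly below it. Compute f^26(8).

10

Tracing 8 → 7 → … returns to 8 after 9 steps, so 8 lies in a 9-cycle (2 9 10 8 7 5 12 11 4).
Powers repeat with period 9 on this cycle, and 26 mod 9 = 8, so f^26(8) = f^8(8).
Stepping 8 places around the cycle: 8 → 7 → 5 → 12 → 11 → 4 → 2 → 9 → 10.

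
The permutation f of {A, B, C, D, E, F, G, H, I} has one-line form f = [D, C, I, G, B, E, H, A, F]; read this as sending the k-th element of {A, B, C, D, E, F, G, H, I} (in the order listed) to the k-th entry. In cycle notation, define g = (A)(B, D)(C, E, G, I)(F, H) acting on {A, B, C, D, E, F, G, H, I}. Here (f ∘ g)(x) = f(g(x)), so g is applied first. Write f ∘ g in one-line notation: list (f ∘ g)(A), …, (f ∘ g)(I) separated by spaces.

For each element, apply g then f: A → A → D; B → D → G; C → E → B; D → B → C; E → G → H; F → H → A; G → I → F; H → F → E; I → C → I.
Collecting the images, f ∘ g = [D G B C H A F E I].

D G B C H A F E I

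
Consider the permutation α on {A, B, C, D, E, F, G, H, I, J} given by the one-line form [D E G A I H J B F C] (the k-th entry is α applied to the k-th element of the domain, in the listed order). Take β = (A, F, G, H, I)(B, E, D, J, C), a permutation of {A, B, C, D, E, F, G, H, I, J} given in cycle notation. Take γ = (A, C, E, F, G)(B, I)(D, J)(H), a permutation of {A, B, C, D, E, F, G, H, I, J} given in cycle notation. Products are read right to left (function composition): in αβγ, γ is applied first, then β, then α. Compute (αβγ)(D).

G

Apply the permutations in order: γ(D) = J, then β(J) = C, then α(C) = G. So (αβγ)(D) = G.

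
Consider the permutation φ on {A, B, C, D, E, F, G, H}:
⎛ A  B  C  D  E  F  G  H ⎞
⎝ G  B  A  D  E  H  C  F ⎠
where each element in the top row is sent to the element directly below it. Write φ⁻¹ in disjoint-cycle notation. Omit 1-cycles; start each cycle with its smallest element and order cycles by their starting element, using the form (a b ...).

(A C G)(F H)

The cycle decomposition of φ is (A G C)(F H).
The inverse reverses every cycle; in canonical form, φ⁻¹ = (A C G)(F H).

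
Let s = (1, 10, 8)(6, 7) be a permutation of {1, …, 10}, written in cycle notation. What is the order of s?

The disjoint cycles have lengths 3, 2, 1, 1, 1, 1, 1.
Since disjoint cycles commute, ord(s) = lcm(3, 2) = 6.

6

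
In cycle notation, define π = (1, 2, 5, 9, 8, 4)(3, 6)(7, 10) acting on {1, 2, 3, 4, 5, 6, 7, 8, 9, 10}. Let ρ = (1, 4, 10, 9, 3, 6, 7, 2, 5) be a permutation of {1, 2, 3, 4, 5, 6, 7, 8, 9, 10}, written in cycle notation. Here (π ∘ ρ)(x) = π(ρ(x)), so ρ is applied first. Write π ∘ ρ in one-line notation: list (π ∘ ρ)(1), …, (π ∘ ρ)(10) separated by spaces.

(π ∘ ρ)(x) = π(ρ(x)). Computing each image: π(ρ(1)) = π(4) = 1, π(ρ(2)) = π(5) = 9, π(ρ(3)) = π(6) = 3, π(ρ(4)) = π(10) = 7, π(ρ(5)) = π(1) = 2, π(ρ(6)) = π(7) = 10, π(ρ(7)) = π(2) = 5, π(ρ(8)) = π(8) = 4, π(ρ(9)) = π(3) = 6, π(ρ(10)) = π(9) = 8.
Hence π ∘ ρ = [1 9 3 7 2 10 5 4 6 8].

1 9 3 7 2 10 5 4 6 8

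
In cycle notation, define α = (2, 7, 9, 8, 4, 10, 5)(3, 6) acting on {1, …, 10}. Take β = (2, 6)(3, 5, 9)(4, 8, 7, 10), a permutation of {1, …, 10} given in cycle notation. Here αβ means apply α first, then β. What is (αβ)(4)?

α(4) = 10, then β(10) = 4; composing gives (αβ)(4) = 4.

4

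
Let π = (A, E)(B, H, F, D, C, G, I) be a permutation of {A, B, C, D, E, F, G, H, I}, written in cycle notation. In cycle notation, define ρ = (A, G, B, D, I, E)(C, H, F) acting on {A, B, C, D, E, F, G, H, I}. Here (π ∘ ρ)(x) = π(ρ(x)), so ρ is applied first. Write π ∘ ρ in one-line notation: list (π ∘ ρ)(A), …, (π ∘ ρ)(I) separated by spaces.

I C F B E G H D A

Chase each element through ρ then π: A → G → I; B → D → C; C → H → F; D → I → B; E → A → E; F → C → G; G → B → H; H → F → D; I → E → A.
Collecting the images, π ∘ ρ = [I C F B E G H D A].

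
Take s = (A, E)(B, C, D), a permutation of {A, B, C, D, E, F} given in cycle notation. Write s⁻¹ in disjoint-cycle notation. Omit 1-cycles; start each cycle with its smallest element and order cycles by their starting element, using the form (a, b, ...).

If s sends a → b within a cycle, s⁻¹ sends b → a; equivalently, reverse each cycle.
Reversing each cycle of s and rotating so the smallest element leads gives (A, E)(B, D, C).

(A, E)(B, D, C)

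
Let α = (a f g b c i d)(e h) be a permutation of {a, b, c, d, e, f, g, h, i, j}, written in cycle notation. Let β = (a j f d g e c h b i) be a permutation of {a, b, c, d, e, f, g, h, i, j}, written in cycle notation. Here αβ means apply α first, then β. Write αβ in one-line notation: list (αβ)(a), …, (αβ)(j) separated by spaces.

d h a j b e i c g f

Chase each element through α then β: a → f → d; b → c → h; c → i → a; d → a → j; e → h → b; f → g → e; g → b → i; h → e → c; i → d → g; j → j → f.
So αβ in one-line form is d h a j b e i c g f.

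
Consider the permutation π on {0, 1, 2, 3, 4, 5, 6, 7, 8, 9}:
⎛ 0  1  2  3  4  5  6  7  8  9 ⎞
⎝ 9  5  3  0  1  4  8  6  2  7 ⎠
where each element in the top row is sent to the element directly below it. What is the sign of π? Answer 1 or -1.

In disjoint-cycle form the cycle lengths are 7, 3.
A cycle of length ℓ contributes ℓ−1 transpositions, so π is a product of 6 + 2 = 8 transpositions — even.

1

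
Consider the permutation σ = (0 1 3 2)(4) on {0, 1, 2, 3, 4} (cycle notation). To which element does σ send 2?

0

2 appears in (0 1 3 2); the next entry (wrapping around) is 0.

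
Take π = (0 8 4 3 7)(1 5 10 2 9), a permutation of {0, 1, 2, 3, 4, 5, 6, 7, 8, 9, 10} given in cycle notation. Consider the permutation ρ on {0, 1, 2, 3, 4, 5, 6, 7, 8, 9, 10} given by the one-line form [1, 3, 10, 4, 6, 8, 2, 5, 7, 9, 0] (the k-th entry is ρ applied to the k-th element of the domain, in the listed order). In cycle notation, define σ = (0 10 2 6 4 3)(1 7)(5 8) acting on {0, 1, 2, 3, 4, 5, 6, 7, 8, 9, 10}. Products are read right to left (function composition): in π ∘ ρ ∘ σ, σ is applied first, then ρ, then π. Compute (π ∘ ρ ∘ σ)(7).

Chase 7: σ(7) = 1; ρ(1) = 3; π(3) = 7. Hence (π ∘ ρ ∘ σ)(7) = 7.

7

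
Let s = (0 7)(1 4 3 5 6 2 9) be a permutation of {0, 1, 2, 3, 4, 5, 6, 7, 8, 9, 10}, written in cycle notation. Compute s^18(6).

4

6 lies in the 7-cycle (1 4 3 5 6 2 9).
Powers repeat with period 7 on this cycle, and 18 mod 7 = 4, so s^18(6) = s^4(6).
Advancing 4 steps from 6: 6 → 2 → 9 → 1 → 4.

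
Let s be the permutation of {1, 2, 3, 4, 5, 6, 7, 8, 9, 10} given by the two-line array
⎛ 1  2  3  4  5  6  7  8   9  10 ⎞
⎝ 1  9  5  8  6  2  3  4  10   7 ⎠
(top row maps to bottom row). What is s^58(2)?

10

Tracing 2 → 9 → … returns to 2 after 7 steps, so 2 lies in a 7-cycle (2 9 10 7 3 5 6).
Powers repeat with period 7 on this cycle, and 58 mod 7 = 2, so s^58(2) = s^2(2).
Stepping 2 places around the cycle: 2 → 9 → 10.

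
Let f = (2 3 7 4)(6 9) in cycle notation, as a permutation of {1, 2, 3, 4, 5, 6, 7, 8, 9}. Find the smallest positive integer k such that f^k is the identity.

4

The disjoint cycles have lengths 4, 2, 1, 1, 1.
The order of f is the least common multiple of its cycle lengths: lcm(4, 2) = 4.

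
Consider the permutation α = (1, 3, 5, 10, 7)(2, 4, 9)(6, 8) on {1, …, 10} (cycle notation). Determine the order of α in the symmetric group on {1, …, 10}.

The disjoint cycles have lengths 5, 3, 2.
Since disjoint cycles commute, ord(α) = lcm(5, 3, 2) = 30.

30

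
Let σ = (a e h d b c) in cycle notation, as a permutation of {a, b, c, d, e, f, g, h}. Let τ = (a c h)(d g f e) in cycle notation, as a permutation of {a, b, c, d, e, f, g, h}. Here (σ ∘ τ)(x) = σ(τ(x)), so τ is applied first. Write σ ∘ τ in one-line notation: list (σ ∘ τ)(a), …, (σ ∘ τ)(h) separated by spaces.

a c d g b h f e

Chase each element through τ then σ: a → c → a; b → b → c; c → h → d; d → g → g; e → d → b; f → e → h; g → f → f; h → a → e.
Collecting the images, σ ∘ τ = [a c d g b h f e].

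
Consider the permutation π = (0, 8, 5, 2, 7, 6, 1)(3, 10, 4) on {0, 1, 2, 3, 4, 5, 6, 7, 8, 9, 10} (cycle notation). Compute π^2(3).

4

3 lies in the 3-cycle (3, 10, 4).
Stepping 2 places around the cycle: 3 → 10 → 4.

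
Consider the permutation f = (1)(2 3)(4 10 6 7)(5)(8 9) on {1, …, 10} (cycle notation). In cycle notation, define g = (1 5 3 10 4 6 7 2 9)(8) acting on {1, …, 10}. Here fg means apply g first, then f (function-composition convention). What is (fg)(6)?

4

(fg)(6) = f(g(6)). g(6) = 7, then f(7) = 4. So (fg)(6) = 4.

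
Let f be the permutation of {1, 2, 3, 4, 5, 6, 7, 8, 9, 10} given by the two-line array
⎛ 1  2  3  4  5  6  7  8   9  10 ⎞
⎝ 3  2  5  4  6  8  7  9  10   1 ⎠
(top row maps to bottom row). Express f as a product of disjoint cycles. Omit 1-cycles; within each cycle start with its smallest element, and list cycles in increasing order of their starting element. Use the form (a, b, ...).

From 1: 1 → 3 → 5 → 6 → 8 → 9 → 10 → 1, closing the cycle (1, 3, 5, 6, 8, 9, 10).
Repeating from the next unused element and collecting all non-trivial cycles gives (1, 3, 5, 6, 8, 9, 10).

(1, 3, 5, 6, 8, 9, 10)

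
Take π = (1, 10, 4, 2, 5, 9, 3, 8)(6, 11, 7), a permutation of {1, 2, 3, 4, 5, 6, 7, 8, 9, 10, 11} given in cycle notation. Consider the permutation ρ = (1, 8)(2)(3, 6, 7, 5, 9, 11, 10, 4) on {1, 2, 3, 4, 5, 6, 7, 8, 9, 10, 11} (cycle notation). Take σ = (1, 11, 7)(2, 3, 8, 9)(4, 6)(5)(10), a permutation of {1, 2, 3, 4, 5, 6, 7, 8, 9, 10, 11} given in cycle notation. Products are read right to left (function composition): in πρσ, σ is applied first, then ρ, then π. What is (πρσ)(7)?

1

Apply the permutations in order: σ(7) = 1, then ρ(1) = 8, then π(8) = 1. So (πρσ)(7) = 1.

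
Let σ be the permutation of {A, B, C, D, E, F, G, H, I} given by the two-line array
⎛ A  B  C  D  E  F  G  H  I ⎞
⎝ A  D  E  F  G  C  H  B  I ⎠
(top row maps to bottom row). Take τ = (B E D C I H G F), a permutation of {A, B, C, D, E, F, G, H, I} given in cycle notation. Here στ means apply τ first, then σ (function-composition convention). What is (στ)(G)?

τ(G) = F, then σ(F) = C; composing gives (στ)(G) = C.

C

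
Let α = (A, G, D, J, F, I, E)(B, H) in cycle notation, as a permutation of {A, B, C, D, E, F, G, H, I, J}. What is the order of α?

The cycle type of α is (7, 2, 1).
The order is lcm(7, 2) = 14.

14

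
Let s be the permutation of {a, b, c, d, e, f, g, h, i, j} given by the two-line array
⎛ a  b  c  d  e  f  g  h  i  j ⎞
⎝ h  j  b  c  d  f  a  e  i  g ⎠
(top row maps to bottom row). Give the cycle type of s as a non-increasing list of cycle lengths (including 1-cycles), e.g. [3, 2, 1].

The disjoint cycles are (a, h, e, d, c, b, j, g)(f)(i), with lengths 8, 1, 1 in non-increasing order.

[8, 1, 1]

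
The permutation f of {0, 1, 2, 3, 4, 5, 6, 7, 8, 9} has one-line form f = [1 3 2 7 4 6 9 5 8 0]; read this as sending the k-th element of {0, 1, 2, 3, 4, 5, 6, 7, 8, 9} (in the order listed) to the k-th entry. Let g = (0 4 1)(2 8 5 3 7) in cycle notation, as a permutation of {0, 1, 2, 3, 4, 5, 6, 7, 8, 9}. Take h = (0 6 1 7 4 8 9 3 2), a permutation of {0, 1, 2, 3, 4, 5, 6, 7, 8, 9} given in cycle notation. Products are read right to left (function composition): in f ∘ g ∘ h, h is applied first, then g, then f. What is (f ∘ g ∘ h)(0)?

(f ∘ g ∘ h)(0) = f(g(h(0))). h(0) = 6, then g(6) = 6, then f(6) = 9, so the result is 9.

9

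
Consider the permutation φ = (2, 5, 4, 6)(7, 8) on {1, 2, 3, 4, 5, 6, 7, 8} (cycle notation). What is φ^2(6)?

5

6 lies in the 4-cycle (2, 5, 4, 6).
Stepping 2 places around the cycle: 6 → 2 → 5.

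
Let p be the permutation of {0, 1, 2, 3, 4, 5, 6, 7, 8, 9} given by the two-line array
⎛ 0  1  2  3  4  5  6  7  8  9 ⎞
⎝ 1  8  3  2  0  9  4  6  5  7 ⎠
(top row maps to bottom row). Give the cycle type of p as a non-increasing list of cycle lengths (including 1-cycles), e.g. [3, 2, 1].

The disjoint cycles are (0 1 8 5 9 7 6 4)(2 3), with lengths 8, 2 in non-increasing order.

[8, 2]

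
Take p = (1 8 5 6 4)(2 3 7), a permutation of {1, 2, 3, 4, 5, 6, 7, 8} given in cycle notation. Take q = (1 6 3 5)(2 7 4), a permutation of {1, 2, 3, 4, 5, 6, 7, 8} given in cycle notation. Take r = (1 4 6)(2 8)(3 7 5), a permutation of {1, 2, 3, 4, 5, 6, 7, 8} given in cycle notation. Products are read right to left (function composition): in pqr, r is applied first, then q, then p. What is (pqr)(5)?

Chase 5: r(5) = 3; q(3) = 5; p(5) = 6. Hence (pqr)(5) = 6.

6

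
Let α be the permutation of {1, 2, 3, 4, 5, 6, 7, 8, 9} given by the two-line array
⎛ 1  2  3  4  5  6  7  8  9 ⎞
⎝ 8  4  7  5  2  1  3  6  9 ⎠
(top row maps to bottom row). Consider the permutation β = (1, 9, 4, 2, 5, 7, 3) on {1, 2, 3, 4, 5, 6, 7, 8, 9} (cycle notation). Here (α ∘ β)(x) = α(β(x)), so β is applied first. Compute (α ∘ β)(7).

7

(α ∘ β)(7) = α(β(7)). β(7) = 3, then α(3) = 7. So (α ∘ β)(7) = 7.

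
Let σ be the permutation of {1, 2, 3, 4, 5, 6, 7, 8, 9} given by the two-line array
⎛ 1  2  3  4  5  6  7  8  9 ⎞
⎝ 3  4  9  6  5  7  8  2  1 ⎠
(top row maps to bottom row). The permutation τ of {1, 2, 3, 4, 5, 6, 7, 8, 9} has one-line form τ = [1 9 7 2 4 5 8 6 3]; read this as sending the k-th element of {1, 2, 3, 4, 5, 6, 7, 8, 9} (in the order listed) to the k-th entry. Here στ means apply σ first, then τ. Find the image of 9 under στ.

1

(στ)(9) = τ(σ(9)). σ(9) = 1, then τ(1) = 1. So (στ)(9) = 1.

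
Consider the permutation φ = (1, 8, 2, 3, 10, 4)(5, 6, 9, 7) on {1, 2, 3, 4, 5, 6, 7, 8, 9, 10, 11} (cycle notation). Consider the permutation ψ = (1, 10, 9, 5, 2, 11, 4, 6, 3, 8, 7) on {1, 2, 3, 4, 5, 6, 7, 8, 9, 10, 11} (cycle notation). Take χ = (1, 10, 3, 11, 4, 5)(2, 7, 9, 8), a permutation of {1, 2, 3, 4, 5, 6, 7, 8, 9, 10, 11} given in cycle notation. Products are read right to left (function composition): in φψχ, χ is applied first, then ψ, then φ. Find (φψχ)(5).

4

Apply the permutations in order: χ(5) = 1, then ψ(1) = 10, then φ(10) = 4. So (φψχ)(5) = 4.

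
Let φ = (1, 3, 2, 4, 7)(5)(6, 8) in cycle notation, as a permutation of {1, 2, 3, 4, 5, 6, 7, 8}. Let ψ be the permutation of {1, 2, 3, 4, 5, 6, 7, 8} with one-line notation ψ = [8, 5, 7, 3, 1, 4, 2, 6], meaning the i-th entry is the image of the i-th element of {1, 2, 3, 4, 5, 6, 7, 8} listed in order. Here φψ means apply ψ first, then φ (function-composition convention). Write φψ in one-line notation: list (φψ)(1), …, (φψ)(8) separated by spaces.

Chase each element through ψ then φ: 1 → 8 → 6; 2 → 5 → 5; 3 → 7 → 1; 4 → 3 → 2; 5 → 1 → 3; 6 → 4 → 7; 7 → 2 → 4; 8 → 6 → 8.
Collecting the images, φψ = [6 5 1 2 3 7 4 8].

6 5 1 2 3 7 4 8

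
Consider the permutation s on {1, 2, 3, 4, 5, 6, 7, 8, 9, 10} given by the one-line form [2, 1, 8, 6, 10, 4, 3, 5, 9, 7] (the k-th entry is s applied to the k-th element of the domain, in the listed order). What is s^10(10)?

Tracing 10 → 7 → … returns to 10 after 5 steps, so 10 lies in a 5-cycle (3 8 5 10 7).
Since the cycle has length 5, s^10 acts on it the same as s^0 (10 mod 5 = 0).
So s^10(10) = 10.

10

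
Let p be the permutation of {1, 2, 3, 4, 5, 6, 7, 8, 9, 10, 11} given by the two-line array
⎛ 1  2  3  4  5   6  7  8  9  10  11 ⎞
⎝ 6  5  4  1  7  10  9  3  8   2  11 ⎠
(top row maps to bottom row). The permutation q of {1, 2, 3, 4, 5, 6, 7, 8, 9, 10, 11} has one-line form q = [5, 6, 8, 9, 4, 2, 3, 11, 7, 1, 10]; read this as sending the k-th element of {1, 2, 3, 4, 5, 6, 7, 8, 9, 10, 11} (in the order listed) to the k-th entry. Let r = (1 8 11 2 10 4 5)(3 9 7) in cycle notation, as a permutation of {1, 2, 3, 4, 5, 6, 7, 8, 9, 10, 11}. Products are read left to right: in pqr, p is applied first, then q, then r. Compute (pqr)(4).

Apply the permutations in order: p(4) = 1, then q(1) = 5, then r(5) = 1. So (pqr)(4) = 1.

1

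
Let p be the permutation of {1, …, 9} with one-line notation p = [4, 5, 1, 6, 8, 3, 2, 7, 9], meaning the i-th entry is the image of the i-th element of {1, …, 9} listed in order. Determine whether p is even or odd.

even

In disjoint-cycle form the cycle lengths are 4, 4, 1.
A cycle of length ℓ contributes ℓ−1 transpositions, so p is a product of 3 + 3 = 6 transpositions — even.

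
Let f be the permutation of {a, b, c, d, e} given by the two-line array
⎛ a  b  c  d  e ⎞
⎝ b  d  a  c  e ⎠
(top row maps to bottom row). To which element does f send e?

e

The entry below e in the array is e, so f(e) = e.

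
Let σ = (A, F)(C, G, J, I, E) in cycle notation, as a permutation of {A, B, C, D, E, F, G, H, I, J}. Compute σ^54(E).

E lies in the 5-cycle (C, G, J, I, E).
Since the cycle has length 5, σ^54 acts on it the same as σ^4 (54 mod 5 = 4).
Advancing 4 steps from E: E → C → G → J → I.

I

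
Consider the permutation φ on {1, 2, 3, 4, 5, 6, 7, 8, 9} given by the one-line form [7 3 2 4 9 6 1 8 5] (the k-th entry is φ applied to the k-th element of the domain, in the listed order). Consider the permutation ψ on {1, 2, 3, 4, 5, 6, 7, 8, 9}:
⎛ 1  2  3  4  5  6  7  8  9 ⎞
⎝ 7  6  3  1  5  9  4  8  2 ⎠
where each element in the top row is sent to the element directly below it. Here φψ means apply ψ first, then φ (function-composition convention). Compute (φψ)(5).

ψ(5) = 5, then φ(5) = 9; composing gives (φψ)(5) = 9.

9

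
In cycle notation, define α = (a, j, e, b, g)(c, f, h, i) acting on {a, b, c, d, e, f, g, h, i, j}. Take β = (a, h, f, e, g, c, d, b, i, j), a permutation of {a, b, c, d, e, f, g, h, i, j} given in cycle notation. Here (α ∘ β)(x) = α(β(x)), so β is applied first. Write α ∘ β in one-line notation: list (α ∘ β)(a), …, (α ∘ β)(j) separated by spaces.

(α ∘ β)(x) = α(β(x)). Computing each image: α(β(a)) = α(h) = i, α(β(b)) = α(i) = c, α(β(c)) = α(d) = d, α(β(d)) = α(b) = g, α(β(e)) = α(g) = a, α(β(f)) = α(e) = b, α(β(g)) = α(c) = f, α(β(h)) = α(f) = h, α(β(i)) = α(j) = e, α(β(j)) = α(a) = j.
Hence α ∘ β = [i c d g a b f h e j].

i c d g a b f h e j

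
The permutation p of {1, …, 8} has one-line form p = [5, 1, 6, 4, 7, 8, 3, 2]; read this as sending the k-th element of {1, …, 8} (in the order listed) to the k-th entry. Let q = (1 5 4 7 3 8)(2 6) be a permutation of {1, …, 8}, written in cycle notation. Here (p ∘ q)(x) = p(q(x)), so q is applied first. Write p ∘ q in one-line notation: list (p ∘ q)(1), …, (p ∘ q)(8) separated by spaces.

Chase each element through q then p: 1 → 5 → 7; 2 → 6 → 8; 3 → 8 → 2; 4 → 7 → 3; 5 → 4 → 4; 6 → 2 → 1; 7 → 3 → 6; 8 → 1 → 5.
So p ∘ q in one-line form is 7 8 2 3 4 1 6 5.

7 8 2 3 4 1 6 5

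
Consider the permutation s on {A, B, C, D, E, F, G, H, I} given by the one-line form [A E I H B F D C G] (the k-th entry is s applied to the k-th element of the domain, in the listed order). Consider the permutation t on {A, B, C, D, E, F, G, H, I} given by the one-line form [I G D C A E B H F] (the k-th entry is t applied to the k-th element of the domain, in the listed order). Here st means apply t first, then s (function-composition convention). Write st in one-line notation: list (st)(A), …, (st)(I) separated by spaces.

G D H I A B E C F

(st)(x) = s(t(x)). Computing each image: s(t(A)) = s(I) = G, s(t(B)) = s(G) = D, s(t(C)) = s(D) = H, s(t(D)) = s(C) = I, s(t(E)) = s(A) = A, s(t(F)) = s(E) = B, s(t(G)) = s(B) = E, s(t(H)) = s(H) = C, s(t(I)) = s(F) = F.
Hence st = [G D H I A B E C F].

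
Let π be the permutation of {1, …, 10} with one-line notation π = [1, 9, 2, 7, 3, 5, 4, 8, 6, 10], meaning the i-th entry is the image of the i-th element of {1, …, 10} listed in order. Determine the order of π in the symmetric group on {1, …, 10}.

Writing π as disjoint cycles, the cycle lengths are 5, 2, 1, 1, 1.
The order of π is the least common multiple of its cycle lengths: lcm(5, 2) = 10.

10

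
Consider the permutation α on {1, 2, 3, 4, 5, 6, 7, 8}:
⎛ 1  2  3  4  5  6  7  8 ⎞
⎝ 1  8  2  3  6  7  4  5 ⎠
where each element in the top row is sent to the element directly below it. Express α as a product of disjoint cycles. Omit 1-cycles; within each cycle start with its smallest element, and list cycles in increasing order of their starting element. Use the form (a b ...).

(2 8 5 6 7 4 3)

Iterating α from 2 gives 2 → 8 → 5 → 6 → 7 → 4 → 3 → 2; that is the 7-cycle (2 8 5 6 7 4 3).
Repeating from the next unused element and collecting all non-trivial cycles gives (2 8 5 6 7 4 3).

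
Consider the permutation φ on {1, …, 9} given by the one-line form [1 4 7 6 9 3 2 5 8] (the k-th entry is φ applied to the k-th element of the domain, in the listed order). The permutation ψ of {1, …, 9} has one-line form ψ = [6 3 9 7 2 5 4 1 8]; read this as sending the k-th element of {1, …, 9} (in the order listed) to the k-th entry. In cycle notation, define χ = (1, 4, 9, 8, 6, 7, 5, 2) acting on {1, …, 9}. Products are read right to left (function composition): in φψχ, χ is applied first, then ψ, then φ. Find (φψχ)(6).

Chase 6: χ(6) = 7; ψ(7) = 4; φ(4) = 6. Hence (φψχ)(6) = 6.

6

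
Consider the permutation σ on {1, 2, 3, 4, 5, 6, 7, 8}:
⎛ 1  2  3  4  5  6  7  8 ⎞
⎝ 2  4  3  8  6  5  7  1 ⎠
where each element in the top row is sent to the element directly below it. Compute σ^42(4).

Tracing 4 → 8 → … returns to 4 after 4 steps, so 4 lies in a 4-cycle (1 2 4 8).
Powers repeat with period 4 on this cycle, and 42 mod 4 = 2, so σ^42(4) = σ^2(4).
Advancing 2 steps from 4: 4 → 8 → 1.

1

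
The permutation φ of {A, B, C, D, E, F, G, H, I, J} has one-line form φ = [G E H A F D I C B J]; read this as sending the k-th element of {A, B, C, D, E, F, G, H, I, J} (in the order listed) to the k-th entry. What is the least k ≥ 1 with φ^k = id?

14

The disjoint-cycle form of φ has cycle lengths 7, 2, 1.
The order of φ is the least common multiple of its cycle lengths: lcm(7, 2) = 14.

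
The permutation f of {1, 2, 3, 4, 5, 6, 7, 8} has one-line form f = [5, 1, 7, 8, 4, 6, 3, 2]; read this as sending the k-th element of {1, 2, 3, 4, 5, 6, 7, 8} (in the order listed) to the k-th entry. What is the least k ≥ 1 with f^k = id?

10

Writing f as disjoint cycles, the cycle lengths are 5, 2, 1.
Since disjoint cycles commute, ord(f) = lcm(5, 2) = 10.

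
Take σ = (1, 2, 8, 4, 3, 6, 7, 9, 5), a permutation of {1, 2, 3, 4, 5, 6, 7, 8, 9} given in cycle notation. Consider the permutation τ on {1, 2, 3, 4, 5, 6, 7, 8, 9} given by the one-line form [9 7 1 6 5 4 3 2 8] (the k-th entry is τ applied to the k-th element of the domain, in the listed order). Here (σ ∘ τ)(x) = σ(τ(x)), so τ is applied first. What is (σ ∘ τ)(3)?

2

First apply τ: τ(3) = 1, then σ(1) = 2. Thus (σ ∘ τ)(3) = 2.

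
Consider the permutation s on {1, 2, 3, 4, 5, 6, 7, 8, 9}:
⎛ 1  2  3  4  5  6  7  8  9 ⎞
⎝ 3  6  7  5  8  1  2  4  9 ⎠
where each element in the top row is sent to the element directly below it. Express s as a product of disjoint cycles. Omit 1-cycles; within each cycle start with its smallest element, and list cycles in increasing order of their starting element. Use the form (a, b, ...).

From 1: 1 → 3 → 7 → 2 → 6 → 1, closing the cycle (1, 3, 7, 2, 6).
Repeating from the next unused element and collecting all non-trivial cycles gives (1, 3, 7, 2, 6)(4, 5, 8).

(1, 3, 7, 2, 6)(4, 5, 8)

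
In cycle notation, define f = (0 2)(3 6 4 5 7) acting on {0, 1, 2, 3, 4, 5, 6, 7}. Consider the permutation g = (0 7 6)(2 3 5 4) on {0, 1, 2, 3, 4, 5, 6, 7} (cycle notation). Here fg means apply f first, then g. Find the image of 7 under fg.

First apply f: f(7) = 3, then g(3) = 5. Thus (fg)(7) = 5.

5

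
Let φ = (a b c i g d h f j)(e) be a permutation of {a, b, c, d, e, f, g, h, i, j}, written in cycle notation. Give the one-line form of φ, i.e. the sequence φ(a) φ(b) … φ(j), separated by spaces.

Each element maps to the next entry in its cycle (wrapping to the front): a↦b, b↦c, c↦i, d↦h, e↦e, f↦j, g↦d, h↦f, i↦g, j↦a.
Listing these in domain order gives b c i h e j d f g a.

b c i h e j d f g a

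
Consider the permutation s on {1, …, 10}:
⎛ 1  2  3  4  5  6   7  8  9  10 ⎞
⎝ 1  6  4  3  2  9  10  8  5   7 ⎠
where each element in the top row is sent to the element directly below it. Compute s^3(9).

Tracing 9 → 5 → … returns to 9 after 4 steps, so 9 lies in a 4-cycle (2, 6, 9, 5).
Stepping 3 places around the cycle: 9 → 5 → 2 → 6.

6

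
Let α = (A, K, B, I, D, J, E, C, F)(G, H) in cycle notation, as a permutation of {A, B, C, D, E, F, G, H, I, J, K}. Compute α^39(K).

K lies in the 9-cycle (A, K, B, I, D, J, E, C, F).
On a 9-cycle, α^9 is the identity, so α^39 = α^3 there (39 ≡ 3 mod 9).
Advancing 3 steps from K: K → B → I → D.

D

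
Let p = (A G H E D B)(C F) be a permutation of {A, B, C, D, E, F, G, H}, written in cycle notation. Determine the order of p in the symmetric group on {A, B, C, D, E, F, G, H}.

6

The cycle type of p is (6, 2).
Since disjoint cycles commute, ord(p) = lcm(6, 2) = 6.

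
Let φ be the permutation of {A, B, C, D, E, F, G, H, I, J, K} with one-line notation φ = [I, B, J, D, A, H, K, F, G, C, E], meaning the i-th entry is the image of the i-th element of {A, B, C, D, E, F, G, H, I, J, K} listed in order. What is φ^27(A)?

G

Tracing A → I → … returns to A after 5 steps, so A lies in a 5-cycle (A, I, G, K, E).
Powers repeat with period 5 on this cycle, and 27 mod 5 = 2, so φ^27(A) = φ^2(A).
Stepping 2 places around the cycle: A → I → G.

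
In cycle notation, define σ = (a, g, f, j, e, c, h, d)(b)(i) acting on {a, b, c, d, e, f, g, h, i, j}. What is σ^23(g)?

g lies in the 8-cycle (a, g, f, j, e, c, h, d).
Since the cycle has length 8, σ^23 acts on it the same as σ^7 (23 mod 8 = 7).
Advancing 7 steps from g: g → f → j → e → c → h → d → a.

a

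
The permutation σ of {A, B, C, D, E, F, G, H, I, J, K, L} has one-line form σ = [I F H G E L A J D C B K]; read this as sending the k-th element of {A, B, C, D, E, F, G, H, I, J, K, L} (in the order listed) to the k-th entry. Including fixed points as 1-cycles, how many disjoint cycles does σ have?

The cycle decomposition is (A I D G)(B F L K)(C H J)(E), which has 4 cycles (counting 1-cycles).

4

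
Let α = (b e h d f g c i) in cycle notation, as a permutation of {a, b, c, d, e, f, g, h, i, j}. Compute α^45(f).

f lies in the 8-cycle (b e h d f g c i).
Since the cycle has length 8, α^45 acts on it the same as α^5 (45 mod 8 = 5).
Advancing 5 steps from f: f → g → c → i → b → e.

e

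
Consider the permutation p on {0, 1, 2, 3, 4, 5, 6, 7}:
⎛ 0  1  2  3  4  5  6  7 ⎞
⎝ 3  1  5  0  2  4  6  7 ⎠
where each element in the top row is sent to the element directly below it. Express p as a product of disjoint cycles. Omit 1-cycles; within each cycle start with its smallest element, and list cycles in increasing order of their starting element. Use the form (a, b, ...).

Iterating p from 0 gives 0 → 3 → 0; that is the 2-cycle (0, 3).
Continuing from each remaining unvisited element yields (0, 3)(2, 5, 4).

(0, 3)(2, 5, 4)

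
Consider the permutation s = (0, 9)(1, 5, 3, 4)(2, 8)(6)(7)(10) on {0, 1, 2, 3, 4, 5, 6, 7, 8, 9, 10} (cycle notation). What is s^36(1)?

1

1 lies in the 4-cycle (1, 5, 3, 4).
Powers repeat with period 4 on this cycle, and 36 mod 4 = 0, so s^36(1) = s^0(1).
So s^36(1) = 1.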